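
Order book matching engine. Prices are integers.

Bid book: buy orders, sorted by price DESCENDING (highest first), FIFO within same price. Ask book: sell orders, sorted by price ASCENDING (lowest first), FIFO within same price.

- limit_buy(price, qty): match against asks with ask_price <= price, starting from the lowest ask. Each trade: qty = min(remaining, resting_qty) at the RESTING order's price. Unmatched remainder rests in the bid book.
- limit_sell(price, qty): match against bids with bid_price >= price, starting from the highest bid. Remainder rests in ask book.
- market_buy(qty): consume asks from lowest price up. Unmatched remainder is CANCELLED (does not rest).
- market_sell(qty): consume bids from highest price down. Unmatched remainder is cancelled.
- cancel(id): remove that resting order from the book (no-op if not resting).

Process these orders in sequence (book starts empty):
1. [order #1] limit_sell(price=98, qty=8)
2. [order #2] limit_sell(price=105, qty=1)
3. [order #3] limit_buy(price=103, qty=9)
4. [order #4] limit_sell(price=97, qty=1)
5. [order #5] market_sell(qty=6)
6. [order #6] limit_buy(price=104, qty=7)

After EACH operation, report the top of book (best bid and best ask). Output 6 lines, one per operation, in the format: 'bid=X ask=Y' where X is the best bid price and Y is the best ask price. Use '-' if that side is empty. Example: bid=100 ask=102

Answer: bid=- ask=98
bid=- ask=98
bid=103 ask=105
bid=- ask=105
bid=- ask=105
bid=104 ask=105

Derivation:
After op 1 [order #1] limit_sell(price=98, qty=8): fills=none; bids=[-] asks=[#1:8@98]
After op 2 [order #2] limit_sell(price=105, qty=1): fills=none; bids=[-] asks=[#1:8@98 #2:1@105]
After op 3 [order #3] limit_buy(price=103, qty=9): fills=#3x#1:8@98; bids=[#3:1@103] asks=[#2:1@105]
After op 4 [order #4] limit_sell(price=97, qty=1): fills=#3x#4:1@103; bids=[-] asks=[#2:1@105]
After op 5 [order #5] market_sell(qty=6): fills=none; bids=[-] asks=[#2:1@105]
After op 6 [order #6] limit_buy(price=104, qty=7): fills=none; bids=[#6:7@104] asks=[#2:1@105]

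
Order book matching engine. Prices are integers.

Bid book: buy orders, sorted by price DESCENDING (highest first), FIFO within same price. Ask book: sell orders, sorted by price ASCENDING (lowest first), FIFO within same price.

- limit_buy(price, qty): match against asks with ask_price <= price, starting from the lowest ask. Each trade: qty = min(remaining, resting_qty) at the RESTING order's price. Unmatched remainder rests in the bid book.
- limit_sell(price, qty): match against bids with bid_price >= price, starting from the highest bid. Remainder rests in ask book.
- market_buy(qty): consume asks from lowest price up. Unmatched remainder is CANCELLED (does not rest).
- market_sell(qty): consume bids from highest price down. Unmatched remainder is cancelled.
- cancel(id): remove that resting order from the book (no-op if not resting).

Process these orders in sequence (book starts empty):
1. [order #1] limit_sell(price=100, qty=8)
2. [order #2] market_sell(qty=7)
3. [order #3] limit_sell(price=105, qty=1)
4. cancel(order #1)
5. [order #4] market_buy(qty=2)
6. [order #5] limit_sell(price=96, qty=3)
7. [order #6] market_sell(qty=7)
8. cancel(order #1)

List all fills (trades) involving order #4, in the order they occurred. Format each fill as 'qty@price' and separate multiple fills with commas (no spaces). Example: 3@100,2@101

Answer: 1@105

Derivation:
After op 1 [order #1] limit_sell(price=100, qty=8): fills=none; bids=[-] asks=[#1:8@100]
After op 2 [order #2] market_sell(qty=7): fills=none; bids=[-] asks=[#1:8@100]
After op 3 [order #3] limit_sell(price=105, qty=1): fills=none; bids=[-] asks=[#1:8@100 #3:1@105]
After op 4 cancel(order #1): fills=none; bids=[-] asks=[#3:1@105]
After op 5 [order #4] market_buy(qty=2): fills=#4x#3:1@105; bids=[-] asks=[-]
After op 6 [order #5] limit_sell(price=96, qty=3): fills=none; bids=[-] asks=[#5:3@96]
After op 7 [order #6] market_sell(qty=7): fills=none; bids=[-] asks=[#5:3@96]
After op 8 cancel(order #1): fills=none; bids=[-] asks=[#5:3@96]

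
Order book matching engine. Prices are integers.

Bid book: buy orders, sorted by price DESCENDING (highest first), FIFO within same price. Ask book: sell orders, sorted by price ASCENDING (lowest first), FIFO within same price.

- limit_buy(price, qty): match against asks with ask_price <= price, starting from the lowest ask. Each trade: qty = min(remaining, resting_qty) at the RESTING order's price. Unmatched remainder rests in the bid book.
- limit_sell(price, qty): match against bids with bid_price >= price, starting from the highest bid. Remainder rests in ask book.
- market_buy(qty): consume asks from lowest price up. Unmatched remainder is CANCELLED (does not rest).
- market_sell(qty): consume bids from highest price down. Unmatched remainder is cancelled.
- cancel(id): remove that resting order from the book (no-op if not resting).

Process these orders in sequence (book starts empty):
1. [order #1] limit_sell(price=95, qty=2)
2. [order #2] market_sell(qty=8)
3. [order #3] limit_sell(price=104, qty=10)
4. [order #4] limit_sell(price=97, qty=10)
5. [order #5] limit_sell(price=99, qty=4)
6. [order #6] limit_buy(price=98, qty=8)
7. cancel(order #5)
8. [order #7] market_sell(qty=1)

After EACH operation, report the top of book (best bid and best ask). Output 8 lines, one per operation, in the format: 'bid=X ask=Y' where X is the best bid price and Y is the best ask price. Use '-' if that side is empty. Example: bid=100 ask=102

After op 1 [order #1] limit_sell(price=95, qty=2): fills=none; bids=[-] asks=[#1:2@95]
After op 2 [order #2] market_sell(qty=8): fills=none; bids=[-] asks=[#1:2@95]
After op 3 [order #3] limit_sell(price=104, qty=10): fills=none; bids=[-] asks=[#1:2@95 #3:10@104]
After op 4 [order #4] limit_sell(price=97, qty=10): fills=none; bids=[-] asks=[#1:2@95 #4:10@97 #3:10@104]
After op 5 [order #5] limit_sell(price=99, qty=4): fills=none; bids=[-] asks=[#1:2@95 #4:10@97 #5:4@99 #3:10@104]
After op 6 [order #6] limit_buy(price=98, qty=8): fills=#6x#1:2@95 #6x#4:6@97; bids=[-] asks=[#4:4@97 #5:4@99 #3:10@104]
After op 7 cancel(order #5): fills=none; bids=[-] asks=[#4:4@97 #3:10@104]
After op 8 [order #7] market_sell(qty=1): fills=none; bids=[-] asks=[#4:4@97 #3:10@104]

Answer: bid=- ask=95
bid=- ask=95
bid=- ask=95
bid=- ask=95
bid=- ask=95
bid=- ask=97
bid=- ask=97
bid=- ask=97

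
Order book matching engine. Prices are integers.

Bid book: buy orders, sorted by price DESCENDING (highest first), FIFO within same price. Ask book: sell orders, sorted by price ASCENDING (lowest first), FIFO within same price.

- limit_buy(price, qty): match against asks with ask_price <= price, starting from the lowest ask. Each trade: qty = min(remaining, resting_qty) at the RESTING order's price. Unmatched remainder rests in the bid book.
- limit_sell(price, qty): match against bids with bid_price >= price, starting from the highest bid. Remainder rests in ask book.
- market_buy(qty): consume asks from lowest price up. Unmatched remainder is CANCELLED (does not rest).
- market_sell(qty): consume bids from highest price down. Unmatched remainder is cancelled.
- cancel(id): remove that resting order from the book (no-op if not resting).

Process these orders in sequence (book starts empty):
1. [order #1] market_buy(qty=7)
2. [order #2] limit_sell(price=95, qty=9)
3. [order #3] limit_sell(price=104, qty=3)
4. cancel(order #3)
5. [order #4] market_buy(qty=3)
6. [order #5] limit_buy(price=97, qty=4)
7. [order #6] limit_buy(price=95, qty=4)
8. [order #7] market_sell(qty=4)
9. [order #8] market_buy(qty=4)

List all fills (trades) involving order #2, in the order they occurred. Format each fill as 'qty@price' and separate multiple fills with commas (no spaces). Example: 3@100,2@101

Answer: 3@95,4@95,2@95

Derivation:
After op 1 [order #1] market_buy(qty=7): fills=none; bids=[-] asks=[-]
After op 2 [order #2] limit_sell(price=95, qty=9): fills=none; bids=[-] asks=[#2:9@95]
After op 3 [order #3] limit_sell(price=104, qty=3): fills=none; bids=[-] asks=[#2:9@95 #3:3@104]
After op 4 cancel(order #3): fills=none; bids=[-] asks=[#2:9@95]
After op 5 [order #4] market_buy(qty=3): fills=#4x#2:3@95; bids=[-] asks=[#2:6@95]
After op 6 [order #5] limit_buy(price=97, qty=4): fills=#5x#2:4@95; bids=[-] asks=[#2:2@95]
After op 7 [order #6] limit_buy(price=95, qty=4): fills=#6x#2:2@95; bids=[#6:2@95] asks=[-]
After op 8 [order #7] market_sell(qty=4): fills=#6x#7:2@95; bids=[-] asks=[-]
After op 9 [order #8] market_buy(qty=4): fills=none; bids=[-] asks=[-]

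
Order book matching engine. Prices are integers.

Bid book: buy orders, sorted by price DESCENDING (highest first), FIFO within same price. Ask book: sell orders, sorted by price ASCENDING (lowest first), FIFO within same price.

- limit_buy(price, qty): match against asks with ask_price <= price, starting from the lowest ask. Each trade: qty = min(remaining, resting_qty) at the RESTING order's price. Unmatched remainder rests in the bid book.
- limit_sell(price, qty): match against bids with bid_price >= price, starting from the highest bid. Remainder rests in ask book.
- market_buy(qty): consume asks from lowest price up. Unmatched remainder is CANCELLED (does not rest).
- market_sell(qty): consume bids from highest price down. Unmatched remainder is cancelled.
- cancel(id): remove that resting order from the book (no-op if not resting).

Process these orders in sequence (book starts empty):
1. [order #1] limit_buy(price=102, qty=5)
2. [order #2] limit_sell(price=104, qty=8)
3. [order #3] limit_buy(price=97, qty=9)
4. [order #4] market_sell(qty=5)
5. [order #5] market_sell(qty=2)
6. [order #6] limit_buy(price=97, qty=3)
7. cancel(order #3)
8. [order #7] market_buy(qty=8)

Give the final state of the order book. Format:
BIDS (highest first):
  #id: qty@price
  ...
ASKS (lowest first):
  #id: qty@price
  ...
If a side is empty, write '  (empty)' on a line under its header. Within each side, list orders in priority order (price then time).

Answer: BIDS (highest first):
  #6: 3@97
ASKS (lowest first):
  (empty)

Derivation:
After op 1 [order #1] limit_buy(price=102, qty=5): fills=none; bids=[#1:5@102] asks=[-]
After op 2 [order #2] limit_sell(price=104, qty=8): fills=none; bids=[#1:5@102] asks=[#2:8@104]
After op 3 [order #3] limit_buy(price=97, qty=9): fills=none; bids=[#1:5@102 #3:9@97] asks=[#2:8@104]
After op 4 [order #4] market_sell(qty=5): fills=#1x#4:5@102; bids=[#3:9@97] asks=[#2:8@104]
After op 5 [order #5] market_sell(qty=2): fills=#3x#5:2@97; bids=[#3:7@97] asks=[#2:8@104]
After op 6 [order #6] limit_buy(price=97, qty=3): fills=none; bids=[#3:7@97 #6:3@97] asks=[#2:8@104]
After op 7 cancel(order #3): fills=none; bids=[#6:3@97] asks=[#2:8@104]
After op 8 [order #7] market_buy(qty=8): fills=#7x#2:8@104; bids=[#6:3@97] asks=[-]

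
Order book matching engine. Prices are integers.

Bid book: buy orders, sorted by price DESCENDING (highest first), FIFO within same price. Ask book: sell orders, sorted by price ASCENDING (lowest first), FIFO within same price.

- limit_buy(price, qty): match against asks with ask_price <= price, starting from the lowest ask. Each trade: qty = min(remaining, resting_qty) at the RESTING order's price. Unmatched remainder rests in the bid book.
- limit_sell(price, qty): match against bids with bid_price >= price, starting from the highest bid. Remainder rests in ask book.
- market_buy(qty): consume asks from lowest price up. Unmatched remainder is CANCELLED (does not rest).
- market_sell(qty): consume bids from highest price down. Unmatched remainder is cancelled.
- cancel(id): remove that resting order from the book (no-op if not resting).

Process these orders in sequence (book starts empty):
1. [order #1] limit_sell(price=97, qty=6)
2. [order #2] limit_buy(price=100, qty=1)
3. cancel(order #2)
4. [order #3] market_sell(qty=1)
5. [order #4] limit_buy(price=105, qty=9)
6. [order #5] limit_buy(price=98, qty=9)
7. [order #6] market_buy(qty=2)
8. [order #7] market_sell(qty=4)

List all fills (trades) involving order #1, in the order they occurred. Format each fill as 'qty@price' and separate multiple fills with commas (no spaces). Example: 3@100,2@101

After op 1 [order #1] limit_sell(price=97, qty=6): fills=none; bids=[-] asks=[#1:6@97]
After op 2 [order #2] limit_buy(price=100, qty=1): fills=#2x#1:1@97; bids=[-] asks=[#1:5@97]
After op 3 cancel(order #2): fills=none; bids=[-] asks=[#1:5@97]
After op 4 [order #3] market_sell(qty=1): fills=none; bids=[-] asks=[#1:5@97]
After op 5 [order #4] limit_buy(price=105, qty=9): fills=#4x#1:5@97; bids=[#4:4@105] asks=[-]
After op 6 [order #5] limit_buy(price=98, qty=9): fills=none; bids=[#4:4@105 #5:9@98] asks=[-]
After op 7 [order #6] market_buy(qty=2): fills=none; bids=[#4:4@105 #5:9@98] asks=[-]
After op 8 [order #7] market_sell(qty=4): fills=#4x#7:4@105; bids=[#5:9@98] asks=[-]

Answer: 1@97,5@97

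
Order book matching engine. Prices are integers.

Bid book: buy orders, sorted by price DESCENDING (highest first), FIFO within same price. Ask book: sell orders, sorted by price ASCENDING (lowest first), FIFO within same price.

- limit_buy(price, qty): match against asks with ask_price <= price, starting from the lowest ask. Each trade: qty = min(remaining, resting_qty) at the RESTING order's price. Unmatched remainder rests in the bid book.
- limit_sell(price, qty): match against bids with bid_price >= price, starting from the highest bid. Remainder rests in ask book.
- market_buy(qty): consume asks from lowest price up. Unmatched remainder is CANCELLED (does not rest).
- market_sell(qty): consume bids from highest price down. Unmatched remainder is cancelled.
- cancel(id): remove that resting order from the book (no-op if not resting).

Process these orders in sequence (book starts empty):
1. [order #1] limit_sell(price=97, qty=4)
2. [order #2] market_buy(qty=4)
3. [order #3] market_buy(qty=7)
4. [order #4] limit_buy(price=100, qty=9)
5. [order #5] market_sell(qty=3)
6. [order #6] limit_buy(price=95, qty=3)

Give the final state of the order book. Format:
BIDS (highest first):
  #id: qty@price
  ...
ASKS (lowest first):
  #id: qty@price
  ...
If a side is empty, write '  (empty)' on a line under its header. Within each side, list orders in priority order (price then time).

After op 1 [order #1] limit_sell(price=97, qty=4): fills=none; bids=[-] asks=[#1:4@97]
After op 2 [order #2] market_buy(qty=4): fills=#2x#1:4@97; bids=[-] asks=[-]
After op 3 [order #3] market_buy(qty=7): fills=none; bids=[-] asks=[-]
After op 4 [order #4] limit_buy(price=100, qty=9): fills=none; bids=[#4:9@100] asks=[-]
After op 5 [order #5] market_sell(qty=3): fills=#4x#5:3@100; bids=[#4:6@100] asks=[-]
After op 6 [order #6] limit_buy(price=95, qty=3): fills=none; bids=[#4:6@100 #6:3@95] asks=[-]

Answer: BIDS (highest first):
  #4: 6@100
  #6: 3@95
ASKS (lowest first):
  (empty)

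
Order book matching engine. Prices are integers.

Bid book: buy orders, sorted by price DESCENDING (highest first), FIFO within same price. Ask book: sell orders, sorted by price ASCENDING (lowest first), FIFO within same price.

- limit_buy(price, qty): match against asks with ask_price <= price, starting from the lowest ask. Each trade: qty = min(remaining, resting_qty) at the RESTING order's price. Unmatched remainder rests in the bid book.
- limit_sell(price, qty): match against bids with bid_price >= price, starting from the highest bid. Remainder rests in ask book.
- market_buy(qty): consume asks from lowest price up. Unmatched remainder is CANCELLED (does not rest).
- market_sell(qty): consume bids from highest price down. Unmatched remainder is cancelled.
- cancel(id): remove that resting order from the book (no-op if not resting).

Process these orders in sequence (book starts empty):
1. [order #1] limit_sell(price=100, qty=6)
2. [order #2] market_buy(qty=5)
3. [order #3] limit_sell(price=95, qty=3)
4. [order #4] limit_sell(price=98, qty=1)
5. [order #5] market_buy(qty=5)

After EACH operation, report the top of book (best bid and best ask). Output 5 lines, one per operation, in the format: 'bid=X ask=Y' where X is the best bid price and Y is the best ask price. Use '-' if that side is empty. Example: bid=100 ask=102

After op 1 [order #1] limit_sell(price=100, qty=6): fills=none; bids=[-] asks=[#1:6@100]
After op 2 [order #2] market_buy(qty=5): fills=#2x#1:5@100; bids=[-] asks=[#1:1@100]
After op 3 [order #3] limit_sell(price=95, qty=3): fills=none; bids=[-] asks=[#3:3@95 #1:1@100]
After op 4 [order #4] limit_sell(price=98, qty=1): fills=none; bids=[-] asks=[#3:3@95 #4:1@98 #1:1@100]
After op 5 [order #5] market_buy(qty=5): fills=#5x#3:3@95 #5x#4:1@98 #5x#1:1@100; bids=[-] asks=[-]

Answer: bid=- ask=100
bid=- ask=100
bid=- ask=95
bid=- ask=95
bid=- ask=-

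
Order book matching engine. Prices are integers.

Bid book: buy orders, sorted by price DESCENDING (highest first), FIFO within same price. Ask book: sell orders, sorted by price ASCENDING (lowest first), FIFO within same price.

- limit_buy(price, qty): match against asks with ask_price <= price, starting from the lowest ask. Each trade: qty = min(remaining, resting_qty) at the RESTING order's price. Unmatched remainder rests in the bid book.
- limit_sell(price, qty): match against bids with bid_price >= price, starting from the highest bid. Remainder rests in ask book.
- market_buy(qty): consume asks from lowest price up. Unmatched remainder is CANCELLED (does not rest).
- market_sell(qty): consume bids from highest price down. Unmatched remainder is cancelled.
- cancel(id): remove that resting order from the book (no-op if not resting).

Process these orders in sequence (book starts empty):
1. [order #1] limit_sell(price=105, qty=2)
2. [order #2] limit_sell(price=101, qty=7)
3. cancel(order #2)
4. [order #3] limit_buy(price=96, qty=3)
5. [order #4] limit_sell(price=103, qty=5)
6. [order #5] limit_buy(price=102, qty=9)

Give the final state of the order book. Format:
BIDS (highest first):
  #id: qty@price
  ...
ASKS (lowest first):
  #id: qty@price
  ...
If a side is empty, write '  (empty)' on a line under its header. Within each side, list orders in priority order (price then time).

After op 1 [order #1] limit_sell(price=105, qty=2): fills=none; bids=[-] asks=[#1:2@105]
After op 2 [order #2] limit_sell(price=101, qty=7): fills=none; bids=[-] asks=[#2:7@101 #1:2@105]
After op 3 cancel(order #2): fills=none; bids=[-] asks=[#1:2@105]
After op 4 [order #3] limit_buy(price=96, qty=3): fills=none; bids=[#3:3@96] asks=[#1:2@105]
After op 5 [order #4] limit_sell(price=103, qty=5): fills=none; bids=[#3:3@96] asks=[#4:5@103 #1:2@105]
After op 6 [order #5] limit_buy(price=102, qty=9): fills=none; bids=[#5:9@102 #3:3@96] asks=[#4:5@103 #1:2@105]

Answer: BIDS (highest first):
  #5: 9@102
  #3: 3@96
ASKS (lowest first):
  #4: 5@103
  #1: 2@105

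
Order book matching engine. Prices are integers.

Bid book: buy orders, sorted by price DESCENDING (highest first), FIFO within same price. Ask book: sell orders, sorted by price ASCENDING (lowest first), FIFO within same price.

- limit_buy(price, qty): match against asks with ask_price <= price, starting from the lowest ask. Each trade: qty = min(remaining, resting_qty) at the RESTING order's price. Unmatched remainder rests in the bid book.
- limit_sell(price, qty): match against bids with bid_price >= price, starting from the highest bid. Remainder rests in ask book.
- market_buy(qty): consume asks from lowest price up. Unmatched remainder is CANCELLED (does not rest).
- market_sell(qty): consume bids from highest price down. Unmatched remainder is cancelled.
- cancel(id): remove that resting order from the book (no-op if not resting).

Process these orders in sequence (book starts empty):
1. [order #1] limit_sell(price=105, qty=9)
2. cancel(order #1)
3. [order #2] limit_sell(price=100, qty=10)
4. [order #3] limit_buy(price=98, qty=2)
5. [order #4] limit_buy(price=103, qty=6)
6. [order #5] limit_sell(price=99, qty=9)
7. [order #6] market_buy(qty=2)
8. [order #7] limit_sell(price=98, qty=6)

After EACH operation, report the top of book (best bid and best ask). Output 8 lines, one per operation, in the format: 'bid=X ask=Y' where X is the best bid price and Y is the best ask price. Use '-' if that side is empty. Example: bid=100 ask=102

After op 1 [order #1] limit_sell(price=105, qty=9): fills=none; bids=[-] asks=[#1:9@105]
After op 2 cancel(order #1): fills=none; bids=[-] asks=[-]
After op 3 [order #2] limit_sell(price=100, qty=10): fills=none; bids=[-] asks=[#2:10@100]
After op 4 [order #3] limit_buy(price=98, qty=2): fills=none; bids=[#3:2@98] asks=[#2:10@100]
After op 5 [order #4] limit_buy(price=103, qty=6): fills=#4x#2:6@100; bids=[#3:2@98] asks=[#2:4@100]
After op 6 [order #5] limit_sell(price=99, qty=9): fills=none; bids=[#3:2@98] asks=[#5:9@99 #2:4@100]
After op 7 [order #6] market_buy(qty=2): fills=#6x#5:2@99; bids=[#3:2@98] asks=[#5:7@99 #2:4@100]
After op 8 [order #7] limit_sell(price=98, qty=6): fills=#3x#7:2@98; bids=[-] asks=[#7:4@98 #5:7@99 #2:4@100]

Answer: bid=- ask=105
bid=- ask=-
bid=- ask=100
bid=98 ask=100
bid=98 ask=100
bid=98 ask=99
bid=98 ask=99
bid=- ask=98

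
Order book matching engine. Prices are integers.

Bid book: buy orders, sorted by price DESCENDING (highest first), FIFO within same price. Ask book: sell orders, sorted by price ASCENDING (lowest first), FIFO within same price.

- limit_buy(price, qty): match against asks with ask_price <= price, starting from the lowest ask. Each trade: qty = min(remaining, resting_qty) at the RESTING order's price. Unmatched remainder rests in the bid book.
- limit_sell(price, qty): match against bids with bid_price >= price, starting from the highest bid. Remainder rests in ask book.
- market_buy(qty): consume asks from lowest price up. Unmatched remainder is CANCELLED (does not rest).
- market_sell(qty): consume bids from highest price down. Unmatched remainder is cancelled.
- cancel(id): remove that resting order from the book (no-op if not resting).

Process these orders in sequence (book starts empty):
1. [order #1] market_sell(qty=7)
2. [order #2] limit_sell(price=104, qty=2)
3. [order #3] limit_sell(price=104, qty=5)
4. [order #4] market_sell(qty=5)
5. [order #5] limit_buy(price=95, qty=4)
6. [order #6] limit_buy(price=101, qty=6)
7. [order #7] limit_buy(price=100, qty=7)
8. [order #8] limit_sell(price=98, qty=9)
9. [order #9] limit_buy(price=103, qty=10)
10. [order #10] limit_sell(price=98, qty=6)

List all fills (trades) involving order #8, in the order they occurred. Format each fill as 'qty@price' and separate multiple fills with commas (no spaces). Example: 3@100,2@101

After op 1 [order #1] market_sell(qty=7): fills=none; bids=[-] asks=[-]
After op 2 [order #2] limit_sell(price=104, qty=2): fills=none; bids=[-] asks=[#2:2@104]
After op 3 [order #3] limit_sell(price=104, qty=5): fills=none; bids=[-] asks=[#2:2@104 #3:5@104]
After op 4 [order #4] market_sell(qty=5): fills=none; bids=[-] asks=[#2:2@104 #3:5@104]
After op 5 [order #5] limit_buy(price=95, qty=4): fills=none; bids=[#5:4@95] asks=[#2:2@104 #3:5@104]
After op 6 [order #6] limit_buy(price=101, qty=6): fills=none; bids=[#6:6@101 #5:4@95] asks=[#2:2@104 #3:5@104]
After op 7 [order #7] limit_buy(price=100, qty=7): fills=none; bids=[#6:6@101 #7:7@100 #5:4@95] asks=[#2:2@104 #3:5@104]
After op 8 [order #8] limit_sell(price=98, qty=9): fills=#6x#8:6@101 #7x#8:3@100; bids=[#7:4@100 #5:4@95] asks=[#2:2@104 #3:5@104]
After op 9 [order #9] limit_buy(price=103, qty=10): fills=none; bids=[#9:10@103 #7:4@100 #5:4@95] asks=[#2:2@104 #3:5@104]
After op 10 [order #10] limit_sell(price=98, qty=6): fills=#9x#10:6@103; bids=[#9:4@103 #7:4@100 #5:4@95] asks=[#2:2@104 #3:5@104]

Answer: 6@101,3@100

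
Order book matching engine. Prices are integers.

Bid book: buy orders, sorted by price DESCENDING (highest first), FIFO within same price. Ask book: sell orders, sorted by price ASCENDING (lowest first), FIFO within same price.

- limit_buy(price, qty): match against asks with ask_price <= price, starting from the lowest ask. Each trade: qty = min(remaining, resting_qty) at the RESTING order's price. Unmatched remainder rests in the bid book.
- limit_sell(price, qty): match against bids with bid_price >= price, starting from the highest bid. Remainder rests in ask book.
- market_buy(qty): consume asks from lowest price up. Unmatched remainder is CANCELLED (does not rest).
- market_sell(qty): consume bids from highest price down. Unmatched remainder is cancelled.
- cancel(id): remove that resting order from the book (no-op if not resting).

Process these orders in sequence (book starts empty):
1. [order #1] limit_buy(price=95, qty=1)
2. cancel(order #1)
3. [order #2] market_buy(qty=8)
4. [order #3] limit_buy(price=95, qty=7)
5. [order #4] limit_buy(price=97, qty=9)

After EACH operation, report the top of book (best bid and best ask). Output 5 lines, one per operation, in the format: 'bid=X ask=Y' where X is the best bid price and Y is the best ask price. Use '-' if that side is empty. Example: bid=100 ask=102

Answer: bid=95 ask=-
bid=- ask=-
bid=- ask=-
bid=95 ask=-
bid=97 ask=-

Derivation:
After op 1 [order #1] limit_buy(price=95, qty=1): fills=none; bids=[#1:1@95] asks=[-]
After op 2 cancel(order #1): fills=none; bids=[-] asks=[-]
After op 3 [order #2] market_buy(qty=8): fills=none; bids=[-] asks=[-]
After op 4 [order #3] limit_buy(price=95, qty=7): fills=none; bids=[#3:7@95] asks=[-]
After op 5 [order #4] limit_buy(price=97, qty=9): fills=none; bids=[#4:9@97 #3:7@95] asks=[-]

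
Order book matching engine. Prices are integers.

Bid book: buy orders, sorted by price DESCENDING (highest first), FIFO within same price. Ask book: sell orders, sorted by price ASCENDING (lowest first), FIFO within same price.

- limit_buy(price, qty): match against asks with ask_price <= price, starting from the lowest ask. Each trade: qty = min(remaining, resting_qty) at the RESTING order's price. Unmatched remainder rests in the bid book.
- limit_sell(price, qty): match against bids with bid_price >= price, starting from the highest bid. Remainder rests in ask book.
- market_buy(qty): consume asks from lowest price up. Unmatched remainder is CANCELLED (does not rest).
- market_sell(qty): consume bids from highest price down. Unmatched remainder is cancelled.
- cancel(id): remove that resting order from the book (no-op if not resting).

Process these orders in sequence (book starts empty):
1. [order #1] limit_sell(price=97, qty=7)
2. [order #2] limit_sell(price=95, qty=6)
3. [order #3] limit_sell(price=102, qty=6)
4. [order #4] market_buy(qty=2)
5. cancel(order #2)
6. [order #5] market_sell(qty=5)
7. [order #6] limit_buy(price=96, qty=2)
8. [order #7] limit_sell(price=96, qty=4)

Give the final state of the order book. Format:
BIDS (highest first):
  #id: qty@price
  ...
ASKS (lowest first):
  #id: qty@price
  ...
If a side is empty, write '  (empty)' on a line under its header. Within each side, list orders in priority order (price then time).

After op 1 [order #1] limit_sell(price=97, qty=7): fills=none; bids=[-] asks=[#1:7@97]
After op 2 [order #2] limit_sell(price=95, qty=6): fills=none; bids=[-] asks=[#2:6@95 #1:7@97]
After op 3 [order #3] limit_sell(price=102, qty=6): fills=none; bids=[-] asks=[#2:6@95 #1:7@97 #3:6@102]
After op 4 [order #4] market_buy(qty=2): fills=#4x#2:2@95; bids=[-] asks=[#2:4@95 #1:7@97 #3:6@102]
After op 5 cancel(order #2): fills=none; bids=[-] asks=[#1:7@97 #3:6@102]
After op 6 [order #5] market_sell(qty=5): fills=none; bids=[-] asks=[#1:7@97 #3:6@102]
After op 7 [order #6] limit_buy(price=96, qty=2): fills=none; bids=[#6:2@96] asks=[#1:7@97 #3:6@102]
After op 8 [order #7] limit_sell(price=96, qty=4): fills=#6x#7:2@96; bids=[-] asks=[#7:2@96 #1:7@97 #3:6@102]

Answer: BIDS (highest first):
  (empty)
ASKS (lowest first):
  #7: 2@96
  #1: 7@97
  #3: 6@102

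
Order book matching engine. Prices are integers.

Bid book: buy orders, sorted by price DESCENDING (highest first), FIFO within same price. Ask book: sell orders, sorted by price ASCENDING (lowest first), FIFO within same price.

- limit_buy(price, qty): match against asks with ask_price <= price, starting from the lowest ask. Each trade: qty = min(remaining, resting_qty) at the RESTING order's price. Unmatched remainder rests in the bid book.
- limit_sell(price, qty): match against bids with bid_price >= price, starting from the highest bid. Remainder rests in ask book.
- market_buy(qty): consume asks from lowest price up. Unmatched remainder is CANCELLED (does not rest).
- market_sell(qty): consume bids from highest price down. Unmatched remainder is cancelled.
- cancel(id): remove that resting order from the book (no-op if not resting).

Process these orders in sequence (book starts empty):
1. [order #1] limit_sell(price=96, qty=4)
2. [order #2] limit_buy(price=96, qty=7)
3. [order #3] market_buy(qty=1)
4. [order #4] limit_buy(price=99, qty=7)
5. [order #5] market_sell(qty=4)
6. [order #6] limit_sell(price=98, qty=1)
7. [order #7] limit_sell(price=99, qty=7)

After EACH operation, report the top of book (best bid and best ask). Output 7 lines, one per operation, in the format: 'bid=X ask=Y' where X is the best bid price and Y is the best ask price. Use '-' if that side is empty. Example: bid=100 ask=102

Answer: bid=- ask=96
bid=96 ask=-
bid=96 ask=-
bid=99 ask=-
bid=99 ask=-
bid=99 ask=-
bid=96 ask=99

Derivation:
After op 1 [order #1] limit_sell(price=96, qty=4): fills=none; bids=[-] asks=[#1:4@96]
After op 2 [order #2] limit_buy(price=96, qty=7): fills=#2x#1:4@96; bids=[#2:3@96] asks=[-]
After op 3 [order #3] market_buy(qty=1): fills=none; bids=[#2:3@96] asks=[-]
After op 4 [order #4] limit_buy(price=99, qty=7): fills=none; bids=[#4:7@99 #2:3@96] asks=[-]
After op 5 [order #5] market_sell(qty=4): fills=#4x#5:4@99; bids=[#4:3@99 #2:3@96] asks=[-]
After op 6 [order #6] limit_sell(price=98, qty=1): fills=#4x#6:1@99; bids=[#4:2@99 #2:3@96] asks=[-]
After op 7 [order #7] limit_sell(price=99, qty=7): fills=#4x#7:2@99; bids=[#2:3@96] asks=[#7:5@99]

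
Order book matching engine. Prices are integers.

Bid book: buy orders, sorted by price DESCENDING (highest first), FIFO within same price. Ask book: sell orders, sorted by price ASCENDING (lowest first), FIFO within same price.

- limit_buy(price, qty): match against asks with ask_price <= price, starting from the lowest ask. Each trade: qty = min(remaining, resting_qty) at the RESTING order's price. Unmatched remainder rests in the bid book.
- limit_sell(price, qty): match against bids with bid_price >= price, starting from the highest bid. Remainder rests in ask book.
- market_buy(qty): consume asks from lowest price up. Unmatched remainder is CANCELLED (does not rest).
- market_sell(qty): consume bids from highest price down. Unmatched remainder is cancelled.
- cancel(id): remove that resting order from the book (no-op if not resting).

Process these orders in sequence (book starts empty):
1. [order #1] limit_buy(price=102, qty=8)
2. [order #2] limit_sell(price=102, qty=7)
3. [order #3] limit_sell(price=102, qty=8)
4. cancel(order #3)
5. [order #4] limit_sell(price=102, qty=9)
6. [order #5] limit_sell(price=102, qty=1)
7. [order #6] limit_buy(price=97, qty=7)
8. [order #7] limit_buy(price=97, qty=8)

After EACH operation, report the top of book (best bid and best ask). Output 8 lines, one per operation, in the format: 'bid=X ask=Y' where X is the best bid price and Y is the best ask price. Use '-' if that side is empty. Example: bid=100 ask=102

Answer: bid=102 ask=-
bid=102 ask=-
bid=- ask=102
bid=- ask=-
bid=- ask=102
bid=- ask=102
bid=97 ask=102
bid=97 ask=102

Derivation:
After op 1 [order #1] limit_buy(price=102, qty=8): fills=none; bids=[#1:8@102] asks=[-]
After op 2 [order #2] limit_sell(price=102, qty=7): fills=#1x#2:7@102; bids=[#1:1@102] asks=[-]
After op 3 [order #3] limit_sell(price=102, qty=8): fills=#1x#3:1@102; bids=[-] asks=[#3:7@102]
After op 4 cancel(order #3): fills=none; bids=[-] asks=[-]
After op 5 [order #4] limit_sell(price=102, qty=9): fills=none; bids=[-] asks=[#4:9@102]
After op 6 [order #5] limit_sell(price=102, qty=1): fills=none; bids=[-] asks=[#4:9@102 #5:1@102]
After op 7 [order #6] limit_buy(price=97, qty=7): fills=none; bids=[#6:7@97] asks=[#4:9@102 #5:1@102]
After op 8 [order #7] limit_buy(price=97, qty=8): fills=none; bids=[#6:7@97 #7:8@97] asks=[#4:9@102 #5:1@102]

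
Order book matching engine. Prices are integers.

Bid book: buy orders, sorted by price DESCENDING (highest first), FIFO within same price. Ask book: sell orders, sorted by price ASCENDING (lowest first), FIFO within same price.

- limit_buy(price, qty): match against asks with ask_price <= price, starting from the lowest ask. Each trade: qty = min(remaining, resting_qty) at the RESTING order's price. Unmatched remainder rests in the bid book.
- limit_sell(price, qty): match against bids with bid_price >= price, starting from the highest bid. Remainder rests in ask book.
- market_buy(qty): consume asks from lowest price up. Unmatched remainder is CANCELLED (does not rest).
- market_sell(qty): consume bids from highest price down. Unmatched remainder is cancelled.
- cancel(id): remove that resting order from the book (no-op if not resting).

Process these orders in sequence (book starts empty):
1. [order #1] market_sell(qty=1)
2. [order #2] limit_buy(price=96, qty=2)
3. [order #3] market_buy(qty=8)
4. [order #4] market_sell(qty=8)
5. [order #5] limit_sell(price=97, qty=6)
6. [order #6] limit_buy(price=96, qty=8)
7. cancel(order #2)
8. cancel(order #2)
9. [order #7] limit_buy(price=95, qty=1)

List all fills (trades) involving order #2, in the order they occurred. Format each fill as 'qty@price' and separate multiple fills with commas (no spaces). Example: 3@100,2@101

After op 1 [order #1] market_sell(qty=1): fills=none; bids=[-] asks=[-]
After op 2 [order #2] limit_buy(price=96, qty=2): fills=none; bids=[#2:2@96] asks=[-]
After op 3 [order #3] market_buy(qty=8): fills=none; bids=[#2:2@96] asks=[-]
After op 4 [order #4] market_sell(qty=8): fills=#2x#4:2@96; bids=[-] asks=[-]
After op 5 [order #5] limit_sell(price=97, qty=6): fills=none; bids=[-] asks=[#5:6@97]
After op 6 [order #6] limit_buy(price=96, qty=8): fills=none; bids=[#6:8@96] asks=[#5:6@97]
After op 7 cancel(order #2): fills=none; bids=[#6:8@96] asks=[#5:6@97]
After op 8 cancel(order #2): fills=none; bids=[#6:8@96] asks=[#5:6@97]
After op 9 [order #7] limit_buy(price=95, qty=1): fills=none; bids=[#6:8@96 #7:1@95] asks=[#5:6@97]

Answer: 2@96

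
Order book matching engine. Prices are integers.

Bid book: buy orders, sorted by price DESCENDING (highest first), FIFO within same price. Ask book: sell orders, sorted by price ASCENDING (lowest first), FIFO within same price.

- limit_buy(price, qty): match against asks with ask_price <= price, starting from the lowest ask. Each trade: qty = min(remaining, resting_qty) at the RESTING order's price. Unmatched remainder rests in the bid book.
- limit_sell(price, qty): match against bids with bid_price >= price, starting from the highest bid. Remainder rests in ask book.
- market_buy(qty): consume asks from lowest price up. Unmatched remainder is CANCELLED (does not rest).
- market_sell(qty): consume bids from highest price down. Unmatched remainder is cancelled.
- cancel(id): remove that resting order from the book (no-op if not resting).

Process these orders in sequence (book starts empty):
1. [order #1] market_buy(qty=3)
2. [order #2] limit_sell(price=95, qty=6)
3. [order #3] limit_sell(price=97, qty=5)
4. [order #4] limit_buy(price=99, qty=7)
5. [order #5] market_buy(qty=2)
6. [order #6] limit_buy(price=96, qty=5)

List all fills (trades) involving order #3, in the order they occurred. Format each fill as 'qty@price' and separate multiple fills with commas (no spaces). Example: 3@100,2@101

Answer: 1@97,2@97

Derivation:
After op 1 [order #1] market_buy(qty=3): fills=none; bids=[-] asks=[-]
After op 2 [order #2] limit_sell(price=95, qty=6): fills=none; bids=[-] asks=[#2:6@95]
After op 3 [order #3] limit_sell(price=97, qty=5): fills=none; bids=[-] asks=[#2:6@95 #3:5@97]
After op 4 [order #4] limit_buy(price=99, qty=7): fills=#4x#2:6@95 #4x#3:1@97; bids=[-] asks=[#3:4@97]
After op 5 [order #5] market_buy(qty=2): fills=#5x#3:2@97; bids=[-] asks=[#3:2@97]
After op 6 [order #6] limit_buy(price=96, qty=5): fills=none; bids=[#6:5@96] asks=[#3:2@97]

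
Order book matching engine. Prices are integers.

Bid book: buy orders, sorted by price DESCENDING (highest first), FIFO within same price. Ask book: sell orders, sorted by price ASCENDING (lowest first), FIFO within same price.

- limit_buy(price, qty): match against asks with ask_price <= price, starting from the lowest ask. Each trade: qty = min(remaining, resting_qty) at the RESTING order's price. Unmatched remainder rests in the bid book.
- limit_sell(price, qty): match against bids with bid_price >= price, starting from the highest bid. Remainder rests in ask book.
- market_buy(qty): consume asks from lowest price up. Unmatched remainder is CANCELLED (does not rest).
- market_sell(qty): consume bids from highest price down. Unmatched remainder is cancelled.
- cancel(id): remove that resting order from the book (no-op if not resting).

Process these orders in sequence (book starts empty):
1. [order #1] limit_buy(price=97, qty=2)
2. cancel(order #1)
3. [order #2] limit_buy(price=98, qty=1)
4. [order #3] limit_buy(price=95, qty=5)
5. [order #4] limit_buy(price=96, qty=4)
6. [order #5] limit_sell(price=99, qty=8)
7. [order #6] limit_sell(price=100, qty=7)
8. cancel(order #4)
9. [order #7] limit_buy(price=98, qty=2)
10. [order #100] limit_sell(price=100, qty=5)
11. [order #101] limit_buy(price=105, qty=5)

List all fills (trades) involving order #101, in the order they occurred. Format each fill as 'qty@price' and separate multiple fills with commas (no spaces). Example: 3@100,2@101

After op 1 [order #1] limit_buy(price=97, qty=2): fills=none; bids=[#1:2@97] asks=[-]
After op 2 cancel(order #1): fills=none; bids=[-] asks=[-]
After op 3 [order #2] limit_buy(price=98, qty=1): fills=none; bids=[#2:1@98] asks=[-]
After op 4 [order #3] limit_buy(price=95, qty=5): fills=none; bids=[#2:1@98 #3:5@95] asks=[-]
After op 5 [order #4] limit_buy(price=96, qty=4): fills=none; bids=[#2:1@98 #4:4@96 #3:5@95] asks=[-]
After op 6 [order #5] limit_sell(price=99, qty=8): fills=none; bids=[#2:1@98 #4:4@96 #3:5@95] asks=[#5:8@99]
After op 7 [order #6] limit_sell(price=100, qty=7): fills=none; bids=[#2:1@98 #4:4@96 #3:5@95] asks=[#5:8@99 #6:7@100]
After op 8 cancel(order #4): fills=none; bids=[#2:1@98 #3:5@95] asks=[#5:8@99 #6:7@100]
After op 9 [order #7] limit_buy(price=98, qty=2): fills=none; bids=[#2:1@98 #7:2@98 #3:5@95] asks=[#5:8@99 #6:7@100]
After op 10 [order #100] limit_sell(price=100, qty=5): fills=none; bids=[#2:1@98 #7:2@98 #3:5@95] asks=[#5:8@99 #6:7@100 #100:5@100]
After op 11 [order #101] limit_buy(price=105, qty=5): fills=#101x#5:5@99; bids=[#2:1@98 #7:2@98 #3:5@95] asks=[#5:3@99 #6:7@100 #100:5@100]

Answer: 5@99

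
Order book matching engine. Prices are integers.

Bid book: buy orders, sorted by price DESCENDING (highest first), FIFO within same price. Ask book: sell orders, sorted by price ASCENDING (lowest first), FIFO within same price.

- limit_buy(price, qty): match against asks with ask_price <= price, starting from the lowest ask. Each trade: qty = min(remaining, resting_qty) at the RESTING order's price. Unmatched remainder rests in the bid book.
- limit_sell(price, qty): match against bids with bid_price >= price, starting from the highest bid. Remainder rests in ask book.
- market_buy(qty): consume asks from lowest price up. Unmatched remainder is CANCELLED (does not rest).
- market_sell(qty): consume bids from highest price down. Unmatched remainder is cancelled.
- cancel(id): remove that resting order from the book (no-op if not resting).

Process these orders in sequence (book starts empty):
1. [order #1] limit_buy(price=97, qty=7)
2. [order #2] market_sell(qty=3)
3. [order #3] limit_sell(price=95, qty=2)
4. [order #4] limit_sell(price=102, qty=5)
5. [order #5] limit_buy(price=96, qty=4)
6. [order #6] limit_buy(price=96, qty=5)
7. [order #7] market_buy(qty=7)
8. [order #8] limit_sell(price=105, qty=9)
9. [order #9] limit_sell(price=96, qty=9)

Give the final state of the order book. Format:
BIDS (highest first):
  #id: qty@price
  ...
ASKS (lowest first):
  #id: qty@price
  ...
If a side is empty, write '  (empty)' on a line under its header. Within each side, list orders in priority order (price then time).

After op 1 [order #1] limit_buy(price=97, qty=7): fills=none; bids=[#1:7@97] asks=[-]
After op 2 [order #2] market_sell(qty=3): fills=#1x#2:3@97; bids=[#1:4@97] asks=[-]
After op 3 [order #3] limit_sell(price=95, qty=2): fills=#1x#3:2@97; bids=[#1:2@97] asks=[-]
After op 4 [order #4] limit_sell(price=102, qty=5): fills=none; bids=[#1:2@97] asks=[#4:5@102]
After op 5 [order #5] limit_buy(price=96, qty=4): fills=none; bids=[#1:2@97 #5:4@96] asks=[#4:5@102]
After op 6 [order #6] limit_buy(price=96, qty=5): fills=none; bids=[#1:2@97 #5:4@96 #6:5@96] asks=[#4:5@102]
After op 7 [order #7] market_buy(qty=7): fills=#7x#4:5@102; bids=[#1:2@97 #5:4@96 #6:5@96] asks=[-]
After op 8 [order #8] limit_sell(price=105, qty=9): fills=none; bids=[#1:2@97 #5:4@96 #6:5@96] asks=[#8:9@105]
After op 9 [order #9] limit_sell(price=96, qty=9): fills=#1x#9:2@97 #5x#9:4@96 #6x#9:3@96; bids=[#6:2@96] asks=[#8:9@105]

Answer: BIDS (highest first):
  #6: 2@96
ASKS (lowest first):
  #8: 9@105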